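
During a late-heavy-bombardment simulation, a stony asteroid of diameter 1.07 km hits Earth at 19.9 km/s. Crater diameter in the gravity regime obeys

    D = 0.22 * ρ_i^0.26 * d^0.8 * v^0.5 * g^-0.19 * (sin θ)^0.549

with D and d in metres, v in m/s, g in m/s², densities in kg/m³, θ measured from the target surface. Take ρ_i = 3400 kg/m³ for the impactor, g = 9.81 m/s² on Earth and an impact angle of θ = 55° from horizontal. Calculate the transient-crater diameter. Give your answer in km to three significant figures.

In SI units: d = 1070 m, v = 19900 m/s.
ρ_i^0.26 = 3400^0.26 = 8.283
d^0.8 = 1070^0.8 = 265.2
v^0.5 = 19900^0.5 = 141.1
g^-0.19 = 9.81^-0.19 = 0.6480
(sin 55°)^0.549 = 0.8192^0.549 = 0.8963
D = 0.22 × 8.283 × 265.2 × 141.1 × 0.6480 × 0.8963 = 39604 m
   = 39.60 km

D ≈ 39.6 km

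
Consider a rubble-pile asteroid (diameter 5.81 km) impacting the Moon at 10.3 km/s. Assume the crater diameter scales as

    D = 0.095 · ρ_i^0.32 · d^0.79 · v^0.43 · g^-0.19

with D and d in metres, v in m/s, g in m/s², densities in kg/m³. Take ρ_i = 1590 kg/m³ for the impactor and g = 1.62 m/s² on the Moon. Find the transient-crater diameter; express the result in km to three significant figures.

In SI units: d = 5810 m, v = 10300 m/s.
ρ_i^0.32 = 1590^0.32 = 10.58
d^0.79 = 5810^0.79 = 941.2
v^0.43 = 10300^0.43 = 53.15
g^-0.19 = 1.62^-0.19 = 0.9124
D = 0.095 × 10.58 × 941.2 × 53.15 × 0.9124 = 45875 m
   = 45.88 km

D ≈ 45.9 km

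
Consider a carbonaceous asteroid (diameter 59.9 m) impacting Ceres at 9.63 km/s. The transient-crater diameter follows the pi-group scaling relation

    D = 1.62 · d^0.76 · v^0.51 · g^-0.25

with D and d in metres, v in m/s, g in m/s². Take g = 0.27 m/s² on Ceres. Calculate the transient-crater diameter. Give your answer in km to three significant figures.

In SI units: v = 9630 m/s.
d^0.76 = 59.9^0.76 = 22.43
v^0.51 = 9630^0.51 = 107.6
g^-0.25 = 0.27^-0.25 = 1.387
D = 1.62 × 22.43 × 107.6 × 1.387 = 5423 m
   = 5.423 km

D ≈ 5.42 km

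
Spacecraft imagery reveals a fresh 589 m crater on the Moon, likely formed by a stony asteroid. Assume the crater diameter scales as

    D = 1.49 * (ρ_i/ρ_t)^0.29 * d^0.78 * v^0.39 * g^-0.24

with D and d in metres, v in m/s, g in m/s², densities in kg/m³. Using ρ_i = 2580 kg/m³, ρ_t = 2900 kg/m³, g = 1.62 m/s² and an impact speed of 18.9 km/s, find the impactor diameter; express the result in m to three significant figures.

d ≈ 18.8 m

Rearranging for d: d = [D / (1.49 · (2580/2900)^0.29 · 18900^0.39 · 1.62^-0.24)]^(1/0.78).
(2580/2900)^0.29 = 0.9667
18900^0.39 = 46.54
1.62^-0.24 = 0.8907
Denominator = 1.49 × 0.9667 × 46.54 × 0.8907 = 59.71
D / 59.71 = 589 / 59.71 = 9.864
d = 9.864^(1/0.78) = 9.864^1.2821 = 18.81 m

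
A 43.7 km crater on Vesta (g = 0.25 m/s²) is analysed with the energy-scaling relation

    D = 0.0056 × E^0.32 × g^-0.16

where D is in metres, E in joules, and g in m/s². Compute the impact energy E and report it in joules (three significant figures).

E ≈ 1.73 × 10^21 J

Rearranging: E = [D / (0.0056 · g^-0.16)]^(1/0.32).
D = 43700 m.
g^-0.16 = 0.25^-0.16 = 1.248
D / (0.0056 × 1.248) = 43700 / (6.989 × 10^-3) = 6.253 × 10^6
E = (6.253 × 10^6)^3.125 = 1.729 × 10^21 J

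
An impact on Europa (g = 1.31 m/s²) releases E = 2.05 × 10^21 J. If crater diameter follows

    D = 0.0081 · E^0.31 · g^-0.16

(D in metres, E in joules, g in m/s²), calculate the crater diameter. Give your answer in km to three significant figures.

E^0.31 = (2.05 × 10^21)^0.31 = 4.042 × 10^6
g^-0.16 = 1.31^-0.16 = 0.9577
D = 0.0081 × 4.042 × 10^6 × 0.9577 = 31355 m
   = 31.36 km

D ≈ 31.4 km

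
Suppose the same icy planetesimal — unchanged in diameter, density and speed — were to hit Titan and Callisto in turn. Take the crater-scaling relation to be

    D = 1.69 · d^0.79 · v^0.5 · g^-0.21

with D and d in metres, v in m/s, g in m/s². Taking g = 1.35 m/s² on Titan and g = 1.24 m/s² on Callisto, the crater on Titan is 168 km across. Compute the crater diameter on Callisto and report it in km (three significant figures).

All impactor-dependent factors cancel in the ratio, leaving D_Callisto/D_Titan = (g_Callisto/g_Titan)^-0.21.
(1.24/1.35)^-0.21 = 0.9185^-0.21 = 1.018
D_Callisto = 1.018 × 168 km = 171 km

D ≈ 171 km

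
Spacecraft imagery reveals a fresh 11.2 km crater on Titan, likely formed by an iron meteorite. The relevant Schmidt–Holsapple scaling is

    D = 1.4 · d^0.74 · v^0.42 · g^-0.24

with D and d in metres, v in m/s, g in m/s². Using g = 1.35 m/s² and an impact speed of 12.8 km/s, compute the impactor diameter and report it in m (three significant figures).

Rearranging for d: d = [D / (1.4 · 12800^0.42 · 1.35^-0.24)]^(1/0.74).
D = 11200 m.
12800^0.42 = 53.09
1.35^-0.24 = 0.9305
Denominator = 1.4 × 53.09 × 0.9305 = 69.16
D / 69.16 = 11200 / 69.16 = 161.9
d = 161.9^(1/0.74) = 161.9^1.3514 = 967.3 m

d ≈ 967 m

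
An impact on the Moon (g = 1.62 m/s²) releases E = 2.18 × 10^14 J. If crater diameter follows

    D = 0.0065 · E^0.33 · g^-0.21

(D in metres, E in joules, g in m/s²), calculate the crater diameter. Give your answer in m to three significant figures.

D ≈ 317 m

E^0.33 = (2.18 × 10^14)^0.33 = 5.391 × 10^4
g^-0.21 = 1.62^-0.21 = 0.9037
D = 0.0065 × 5.391 × 10^4 × 0.9037 = 316.7 m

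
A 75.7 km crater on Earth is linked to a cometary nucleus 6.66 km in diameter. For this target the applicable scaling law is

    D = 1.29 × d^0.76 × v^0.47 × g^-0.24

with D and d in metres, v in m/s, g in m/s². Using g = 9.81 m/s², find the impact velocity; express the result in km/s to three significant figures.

v ≈ 29.5 km/s

Rearranging for v: v = [D / (1.29 · 6660^0.76 · 9.81^-0.24)]^(1/0.47).
D = 75700 m.
6660^0.76 = 805.1
9.81^-0.24 = 0.5781
Denominator = 1.29 × 805.1 × 0.5781 = 600.4
D / 600.4 = 75700 / 600.4 = 126.1
v = 126.1^(1/0.47) = 126.1^2.1277 = 29491 m/s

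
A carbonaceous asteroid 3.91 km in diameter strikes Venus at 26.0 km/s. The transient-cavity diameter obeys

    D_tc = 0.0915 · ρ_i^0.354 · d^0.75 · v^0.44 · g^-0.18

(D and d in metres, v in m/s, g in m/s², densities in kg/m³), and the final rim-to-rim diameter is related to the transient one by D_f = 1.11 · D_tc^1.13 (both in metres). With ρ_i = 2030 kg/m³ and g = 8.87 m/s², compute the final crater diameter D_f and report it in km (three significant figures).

D_f ≈ 174 km

In SI: d = 3910 m, v = 26000 m/s.
ρ_i^0.354 = 2030^0.354 = 14.82
d^0.75 = 3910^0.75 = 494.5
v^0.44 = 26000^0.44 = 87.62
g^-0.18 = 8.87^-0.18 = 0.6751
D_tc = 0.0915 × 14.82 × 494.5 × 87.62 × 0.6751 = 39660 m
D_f = 1.11 × (39660)^1.13 = 1.744 × 10^5 m
     = 174.4 km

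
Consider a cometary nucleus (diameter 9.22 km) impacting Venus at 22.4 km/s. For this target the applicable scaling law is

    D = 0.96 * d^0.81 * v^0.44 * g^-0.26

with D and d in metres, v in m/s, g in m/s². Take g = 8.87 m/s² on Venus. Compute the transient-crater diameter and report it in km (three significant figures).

D ≈ 72.7 km

In SI units: d = 9220 m, v = 22400 m/s.
d^0.81 = 9220^0.81 = 1627
v^0.44 = 22400^0.44 = 82.06
g^-0.26 = 8.87^-0.26 = 0.5669
D = 0.96 × 1627 × 82.06 × 0.5669 = 72660 m
   = 72.66 km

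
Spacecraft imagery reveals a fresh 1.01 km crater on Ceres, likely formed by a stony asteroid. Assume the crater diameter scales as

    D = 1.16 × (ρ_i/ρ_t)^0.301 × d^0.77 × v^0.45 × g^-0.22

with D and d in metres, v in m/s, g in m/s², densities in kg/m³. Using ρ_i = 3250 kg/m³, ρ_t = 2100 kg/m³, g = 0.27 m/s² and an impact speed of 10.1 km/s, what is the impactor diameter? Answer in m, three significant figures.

Rearranging for d: d = [D / (1.16 · (3250/2100)^0.301 · 10100^0.45 · 0.27^-0.22)]^(1/0.77).
D = 1010 m.
(3250/2100)^0.301 = 1.140
10100^0.45 = 63.38
0.27^-0.22 = 1.334
Denominator = 1.16 × 1.140 × 63.38 × 1.334 = 111.8
D / 111.8 = 1010 / 111.8 = 9.034
d = 9.034^(1/0.77) = 9.034^1.2987 = 17.43 m

d ≈ 17.4 m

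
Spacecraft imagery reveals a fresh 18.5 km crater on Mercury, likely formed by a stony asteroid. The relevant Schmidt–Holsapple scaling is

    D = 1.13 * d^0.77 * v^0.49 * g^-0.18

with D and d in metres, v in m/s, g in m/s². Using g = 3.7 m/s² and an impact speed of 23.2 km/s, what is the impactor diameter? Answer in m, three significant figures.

Rearranging for d: d = [D / (1.13 · 23200^0.49 · 3.7^-0.18)]^(1/0.77).
D = 18500 m.
23200^0.49 = 137.7
3.7^-0.18 = 0.7902
Denominator = 1.13 × 137.7 × 0.7902 = 123.0
D / 123.0 = 18500 / 123.0 = 150.4
d = 150.4^(1/0.77) = 150.4^1.2987 = 672.3 m

d ≈ 672 m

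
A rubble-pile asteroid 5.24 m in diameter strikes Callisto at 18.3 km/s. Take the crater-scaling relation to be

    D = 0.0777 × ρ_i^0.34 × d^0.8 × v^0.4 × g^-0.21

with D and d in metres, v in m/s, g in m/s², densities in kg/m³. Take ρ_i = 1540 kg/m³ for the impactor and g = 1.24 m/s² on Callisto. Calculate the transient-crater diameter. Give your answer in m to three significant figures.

In SI units: v = 18300 m/s.
ρ_i^0.34 = 1540^0.34 = 12.13
d^0.8 = 5.24^0.8 = 3.762
v^0.4 = 18300^0.4 = 50.70
g^-0.21 = 1.24^-0.21 = 0.9558
D = 0.0777 × 12.13 × 3.762 × 50.70 × 0.9558 = 171.8 m

D ≈ 172 m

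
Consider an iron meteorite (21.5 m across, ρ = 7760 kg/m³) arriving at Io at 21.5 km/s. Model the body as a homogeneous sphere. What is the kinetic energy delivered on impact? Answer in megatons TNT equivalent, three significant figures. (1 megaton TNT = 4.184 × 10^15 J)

E ≈ 2.23 Mt TNT

v = 21500 m/s.
Mass m = (π/6) ρ d³ = (π/6) × 7760 × (21.5)³ = 4.038 × 10^7 kg
E = ½ m v² = 0.5 × 4.038 × 10^7 × (21500)² = 9.333 × 10^15 J
   = 9.333 × 10^15 / 4.184×10^15 = 2.231 Mt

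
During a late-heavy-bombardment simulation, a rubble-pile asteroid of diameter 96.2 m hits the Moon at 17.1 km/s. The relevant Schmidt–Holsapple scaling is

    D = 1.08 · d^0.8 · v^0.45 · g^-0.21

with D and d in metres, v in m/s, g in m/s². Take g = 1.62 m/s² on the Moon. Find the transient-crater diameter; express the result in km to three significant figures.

In SI units: v = 17100 m/s.
d^0.8 = 96.2^0.8 = 38.60
v^0.45 = 17100^0.45 = 80.32
g^-0.21 = 1.62^-0.21 = 0.9037
D = 1.08 × 38.60 × 80.32 × 0.9037 = 3026 m
   = 3.026 km

D ≈ 3.03 km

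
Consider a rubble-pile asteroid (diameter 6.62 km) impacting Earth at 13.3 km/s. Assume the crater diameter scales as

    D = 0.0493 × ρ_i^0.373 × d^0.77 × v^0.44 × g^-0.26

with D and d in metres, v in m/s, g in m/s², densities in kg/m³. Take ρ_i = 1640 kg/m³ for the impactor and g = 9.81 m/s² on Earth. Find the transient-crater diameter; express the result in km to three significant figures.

D ≈ 24.6 km

In SI units: d = 6620 m, v = 13300 m/s.
ρ_i^0.373 = 1640^0.373 = 15.82
d^0.77 = 6620^0.77 = 875.1
v^0.44 = 13300^0.44 = 65.24
g^-0.26 = 9.81^-0.26 = 0.5523
D = 0.0493 × 15.82 × 875.1 × 65.24 × 0.5523 = 24592 m
   = 24.59 km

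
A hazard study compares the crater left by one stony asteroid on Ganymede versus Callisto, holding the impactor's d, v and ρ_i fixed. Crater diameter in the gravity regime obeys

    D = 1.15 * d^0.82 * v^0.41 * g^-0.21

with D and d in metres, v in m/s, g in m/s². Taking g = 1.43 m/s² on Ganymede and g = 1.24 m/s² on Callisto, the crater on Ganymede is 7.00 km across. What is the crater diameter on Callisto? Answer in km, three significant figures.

All impactor-dependent factors cancel in the ratio, leaving D_Callisto/D_Ganymede = (g_Callisto/g_Ganymede)^-0.21.
(1.24/1.43)^-0.21 = 0.8671^-0.21 = 1.030
D_Callisto = 1.030 × 7.00 km = 7.21 km

D ≈ 7.21 km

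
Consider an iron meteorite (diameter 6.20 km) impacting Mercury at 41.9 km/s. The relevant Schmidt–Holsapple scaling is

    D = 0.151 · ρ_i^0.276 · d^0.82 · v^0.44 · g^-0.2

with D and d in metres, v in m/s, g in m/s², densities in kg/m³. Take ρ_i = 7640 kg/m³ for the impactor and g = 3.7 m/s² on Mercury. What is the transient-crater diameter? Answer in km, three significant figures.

In SI units: d = 6200 m, v = 41900 m/s.
ρ_i^0.276 = 7640^0.276 = 11.80
d^0.82 = 6200^0.82 = 1288
v^0.44 = 41900^0.44 = 108.1
g^-0.2 = 3.7^-0.2 = 0.7698
D = 0.151 × 11.80 × 1288 × 108.1 × 0.7698 = 1.910 × 10^5 m
   = 191.0 km

D ≈ 191 km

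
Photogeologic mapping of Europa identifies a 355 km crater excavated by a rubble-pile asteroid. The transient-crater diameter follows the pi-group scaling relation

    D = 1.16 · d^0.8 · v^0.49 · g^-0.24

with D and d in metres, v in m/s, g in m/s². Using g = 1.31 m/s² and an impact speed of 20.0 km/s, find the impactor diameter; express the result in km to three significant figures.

d ≈ 18.1 km

Rearranging for d: d = [D / (1.16 · 20000^0.49 · 1.31^-0.24)]^(1/0.8).
D = 355000 m.
20000^0.49 = 128.1
1.31^-0.24 = 0.9372
Denominator = 1.16 × 128.1 × 0.9372 = 139.3
D / 139.3 = 355000 / 139.3 = 2548
d = 2548^(1/0.8) = 2548^1.25 = 18103 m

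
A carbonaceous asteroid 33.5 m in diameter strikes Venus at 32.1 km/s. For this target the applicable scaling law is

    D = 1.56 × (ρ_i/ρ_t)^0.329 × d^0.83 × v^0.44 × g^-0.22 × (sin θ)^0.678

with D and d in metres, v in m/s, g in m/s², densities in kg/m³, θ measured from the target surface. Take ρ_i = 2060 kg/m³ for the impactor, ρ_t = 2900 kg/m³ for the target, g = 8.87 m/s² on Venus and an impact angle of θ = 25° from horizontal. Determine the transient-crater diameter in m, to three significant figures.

In SI units: v = 32100 m/s.
(ρ_i/ρ_t)^0.329 = (2060/2900)^0.329 = 0.8936
d^0.83 = 33.5^0.83 = 18.44
v^0.44 = 32100^0.44 = 96.13
g^-0.22 = 8.87^-0.22 = 0.6187
(sin 25°)^0.678 = 0.4226^0.678 = 0.5577
D = 1.56 × 0.8936 × 18.44 × 96.13 × 0.6187 × 0.5577 = 852.6 m

D ≈ 853 m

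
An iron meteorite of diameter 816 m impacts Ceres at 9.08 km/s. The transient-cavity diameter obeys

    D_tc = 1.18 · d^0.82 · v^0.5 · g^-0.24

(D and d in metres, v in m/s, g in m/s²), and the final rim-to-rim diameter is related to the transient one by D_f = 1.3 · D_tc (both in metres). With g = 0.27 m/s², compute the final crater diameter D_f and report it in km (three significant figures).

v = 9080 m/s.
d^0.82 = 816^0.82 = 244.1
v^0.5 = 9080^0.5 = 95.29
g^-0.24 = 0.27^-0.24 = 1.369
D_tc = 1.18 × 244.1 × 95.29 × 1.369 = 37580 m
D_f = 1.3 × 37580 = 48854 m
     = 48.85 km

D_f ≈ 48.9 km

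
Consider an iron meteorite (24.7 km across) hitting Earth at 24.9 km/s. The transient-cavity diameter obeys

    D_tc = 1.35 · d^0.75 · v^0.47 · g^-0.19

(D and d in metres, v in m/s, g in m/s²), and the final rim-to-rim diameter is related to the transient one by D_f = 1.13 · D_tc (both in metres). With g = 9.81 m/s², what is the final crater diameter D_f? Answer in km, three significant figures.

D_f ≈ 227 km

In SI: d = 24700 m, v = 24900 m/s.
d^0.75 = 24700^0.75 = 1970
v^0.47 = 24900^0.47 = 116.5
g^-0.19 = 9.81^-0.19 = 0.6480
D_tc = 1.35 × 1970 × 116.5 × 0.6480 = 2.008 × 10^5 m
D_f = 1.13 × 2.008 × 10^5 = 2.269 × 10^5 m
     = 226.9 km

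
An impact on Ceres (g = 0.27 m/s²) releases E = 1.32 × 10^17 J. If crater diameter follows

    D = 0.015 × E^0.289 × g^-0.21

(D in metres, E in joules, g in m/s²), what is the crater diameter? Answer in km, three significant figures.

D ≈ 1.75 km

E^0.289 = (1.32 × 10^17)^0.289 = 8.868 × 10^4
g^-0.21 = 0.27^-0.21 = 1.316
D = 0.015 × 8.868 × 10^4 × 1.316 = 1751 m
   = 1.751 km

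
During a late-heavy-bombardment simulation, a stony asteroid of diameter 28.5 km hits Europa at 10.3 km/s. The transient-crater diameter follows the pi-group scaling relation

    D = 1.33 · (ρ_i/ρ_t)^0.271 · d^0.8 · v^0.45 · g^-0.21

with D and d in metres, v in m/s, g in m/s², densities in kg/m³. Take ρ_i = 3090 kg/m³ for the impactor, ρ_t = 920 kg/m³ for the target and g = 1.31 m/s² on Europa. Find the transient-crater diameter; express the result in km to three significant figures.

In SI units: d = 28500 m, v = 10300 m/s.
(ρ_i/ρ_t)^0.271 = (3090/920)^0.271 = 1.389
d^0.8 = 28500^0.8 = 3663
v^0.45 = 10300^0.45 = 63.94
g^-0.21 = 1.31^-0.21 = 0.9449
D = 1.33 × 1.389 × 3663 × 63.94 × 0.9449 = 4.088 × 10^5 m
   = 408.8 km

D ≈ 409 km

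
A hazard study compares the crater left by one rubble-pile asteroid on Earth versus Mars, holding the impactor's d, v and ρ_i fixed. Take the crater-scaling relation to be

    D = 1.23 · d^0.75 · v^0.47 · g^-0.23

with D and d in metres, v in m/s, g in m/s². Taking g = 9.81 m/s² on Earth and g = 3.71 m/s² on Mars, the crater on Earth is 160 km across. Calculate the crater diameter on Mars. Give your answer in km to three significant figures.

All impactor-dependent factors cancel in the ratio, leaving D_Mars/D_Earth = (g_Mars/g_Earth)^-0.23.
(3.71/9.81)^-0.23 = 0.3782^-0.23 = 1.251
D_Mars = 1.251 × 160 km = 200 km

D ≈ 200 km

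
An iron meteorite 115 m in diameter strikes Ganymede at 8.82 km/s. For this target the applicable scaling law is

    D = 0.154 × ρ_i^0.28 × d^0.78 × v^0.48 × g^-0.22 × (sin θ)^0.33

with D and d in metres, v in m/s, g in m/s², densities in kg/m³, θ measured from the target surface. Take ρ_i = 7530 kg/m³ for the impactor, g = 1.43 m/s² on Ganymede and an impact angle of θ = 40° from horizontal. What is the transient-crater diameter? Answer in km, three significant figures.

In SI units: v = 8820 m/s.
ρ_i^0.28 = 7530^0.28 = 12.18
d^0.78 = 115^0.78 = 40.49
v^0.48 = 8820^0.48 = 78.31
g^-0.22 = 1.43^-0.22 = 0.9243
(sin 40°)^0.33 = 0.6428^0.33 = 0.8643
D = 0.154 × 12.18 × 40.49 × 78.31 × 0.9243 × 0.8643 = 4751 m
   = 4.751 km

D ≈ 4.75 km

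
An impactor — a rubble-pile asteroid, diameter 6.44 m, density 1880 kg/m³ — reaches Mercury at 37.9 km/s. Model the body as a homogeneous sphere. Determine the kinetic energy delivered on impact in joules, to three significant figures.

E ≈ 1.89 × 10^14 J

v = 37900 m/s.
Mass m = (π/6) ρ d³ = (π/6) × 1880 × (6.44)³ = 2.629 × 10^5 kg
E = ½ m v² = 0.5 × 2.629 × 10^5 × (37900)² = 1.888 × 10^14 J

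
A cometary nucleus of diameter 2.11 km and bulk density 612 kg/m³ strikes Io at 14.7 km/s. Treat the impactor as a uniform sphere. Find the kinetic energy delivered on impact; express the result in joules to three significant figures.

d = 2110 m; v = 14700 m/s.
Mass m = (π/6) ρ d³ = (π/6) × 612 × (2110)³ = 3.010 × 10^12 kg
E = ½ m v² = 0.5 × 3.010 × 10^12 × (14700)² = 3.252 × 10^20 J

E ≈ 3.25 × 10^20 J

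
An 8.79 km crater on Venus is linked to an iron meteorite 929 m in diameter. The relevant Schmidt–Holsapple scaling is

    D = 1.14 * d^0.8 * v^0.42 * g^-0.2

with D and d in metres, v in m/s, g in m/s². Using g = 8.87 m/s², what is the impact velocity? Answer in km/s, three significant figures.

Rearranging for v: v = [D / (1.14 · 929^0.8 · 8.87^-0.2)]^(1/0.42).
D = 8790 m.
929^0.8 = 236.8
8.87^-0.2 = 0.6463
Denominator = 1.14 × 236.8 × 0.6463 = 174.5
D / 174.5 = 8790 / 174.5 = 50.37
v = 50.37^(1/0.42) = 50.37^2.381 = 11295 m/s

v ≈ 11.3 km/s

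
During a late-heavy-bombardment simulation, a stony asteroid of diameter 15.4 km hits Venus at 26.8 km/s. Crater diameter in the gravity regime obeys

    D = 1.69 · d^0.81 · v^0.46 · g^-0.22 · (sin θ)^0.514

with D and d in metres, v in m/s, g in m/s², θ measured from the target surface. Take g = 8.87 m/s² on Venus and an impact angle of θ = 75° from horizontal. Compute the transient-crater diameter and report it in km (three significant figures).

In SI units: d = 15400 m, v = 26800 m/s.
d^0.81 = 15400^0.81 = 2465
v^0.46 = 26800^0.46 = 108.9
g^-0.22 = 8.87^-0.22 = 0.6187
(sin 75°)^0.514 = 0.9659^0.514 = 0.9823
D = 1.69 × 2465 × 108.9 × 0.6187 × 0.9823 = 2.757 × 10^5 m
   = 275.7 km

D ≈ 276 km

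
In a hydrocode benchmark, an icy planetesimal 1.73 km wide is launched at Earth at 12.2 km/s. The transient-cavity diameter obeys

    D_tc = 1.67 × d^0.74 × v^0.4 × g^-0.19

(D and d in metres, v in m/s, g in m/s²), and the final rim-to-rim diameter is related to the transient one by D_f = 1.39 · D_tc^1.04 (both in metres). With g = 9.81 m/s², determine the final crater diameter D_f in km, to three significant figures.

D_f ≈ 23.5 km

In SI: d = 1730 m, v = 12200 m/s.
d^0.74 = 1730^0.74 = 249.0
v^0.4 = 12200^0.4 = 43.11
g^-0.19 = 9.81^-0.19 = 0.6480
D_tc = 1.67 × 249.0 × 43.11 × 0.6480 = 11620 m
D_f = 1.39 × (11620)^1.04 = 23487 m
     = 23.49 km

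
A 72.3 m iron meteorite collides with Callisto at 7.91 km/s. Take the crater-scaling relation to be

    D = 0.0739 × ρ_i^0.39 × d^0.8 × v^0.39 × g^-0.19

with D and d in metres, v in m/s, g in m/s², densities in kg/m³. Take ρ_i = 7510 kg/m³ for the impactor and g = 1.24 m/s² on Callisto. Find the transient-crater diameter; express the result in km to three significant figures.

D ≈ 2.34 km

In SI units: v = 7910 m/s.
ρ_i^0.39 = 7510^0.39 = 32.47
d^0.8 = 72.3^0.8 = 30.71
v^0.39 = 7910^0.39 = 33.14
g^-0.19 = 1.24^-0.19 = 0.9600
D = 0.0739 × 32.47 × 30.71 × 33.14 × 0.9600 = 2344 m
   = 2.344 km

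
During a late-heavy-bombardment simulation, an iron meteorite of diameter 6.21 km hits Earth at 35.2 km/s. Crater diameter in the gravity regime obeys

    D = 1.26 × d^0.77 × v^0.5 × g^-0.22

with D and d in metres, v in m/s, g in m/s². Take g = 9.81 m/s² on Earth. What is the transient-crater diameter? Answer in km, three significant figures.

D ≈ 119 km

In SI units: d = 6210 m, v = 35200 m/s.
d^0.77 = 6210^0.77 = 833.1
v^0.5 = 35200^0.5 = 187.6
g^-0.22 = 9.81^-0.22 = 0.6051
D = 1.26 × 833.1 × 187.6 × 0.6051 = 1.192 × 10^5 m
   = 119.2 km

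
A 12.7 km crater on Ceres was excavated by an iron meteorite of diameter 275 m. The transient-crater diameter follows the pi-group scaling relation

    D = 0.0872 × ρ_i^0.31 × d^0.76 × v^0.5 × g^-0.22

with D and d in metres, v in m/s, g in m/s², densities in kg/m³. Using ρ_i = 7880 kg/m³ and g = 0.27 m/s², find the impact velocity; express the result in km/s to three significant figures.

Rearranging for v: v = [D / (0.0872 · 7880^0.31 · 275^0.76 · 0.27^-0.22)]^(1/0.5).
D = 12700 m.
7880^0.31 = 16.14
275^0.76 = 71.43
0.27^-0.22 = 1.334
Denominator = 0.0872 × 16.14 × 71.43 × 1.334 = 134.1
D / 134.1 = 12700 / 134.1 = 94.71
v = 94.71^(1/0.5) = 94.71^2 = 8970 m/s

v ≈ 8.97 km/s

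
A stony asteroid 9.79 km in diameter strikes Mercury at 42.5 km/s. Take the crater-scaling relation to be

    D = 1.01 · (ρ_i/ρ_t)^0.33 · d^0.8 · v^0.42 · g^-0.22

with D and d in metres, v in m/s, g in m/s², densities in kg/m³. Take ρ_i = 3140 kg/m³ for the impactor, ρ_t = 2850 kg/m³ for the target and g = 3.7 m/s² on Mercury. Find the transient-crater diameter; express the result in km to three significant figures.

In SI units: d = 9790 m, v = 42500 m/s.
(ρ_i/ρ_t)^0.33 = (3140/2850)^0.33 = 1.032
d^0.8 = 9790^0.8 = 1558
v^0.42 = 42500^0.42 = 87.89
g^-0.22 = 3.7^-0.22 = 0.7499
D = 1.01 × 1.032 × 1558 × 87.89 × 0.7499 = 1.070 × 10^5 m
   = 107.0 km

D ≈ 107 km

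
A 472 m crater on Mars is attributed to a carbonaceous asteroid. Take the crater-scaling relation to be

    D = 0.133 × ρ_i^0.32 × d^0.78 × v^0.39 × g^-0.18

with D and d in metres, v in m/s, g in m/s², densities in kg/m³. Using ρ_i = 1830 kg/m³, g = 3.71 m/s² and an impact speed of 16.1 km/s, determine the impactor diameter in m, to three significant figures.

Rearranging for d: d = [D / (0.133 · 1830^0.32 · 16100^0.39 · 3.71^-0.18)]^(1/0.78).
1830^0.32 = 11.07
16100^0.39 = 43.72
3.71^-0.18 = 0.7898
Denominator = 0.133 × 11.07 × 43.72 × 0.7898 = 50.84
D / 50.84 = 472 / 50.84 = 9.284
d = 9.284^(1/0.78) = 9.284^1.2821 = 17.41 m

d ≈ 17.4 m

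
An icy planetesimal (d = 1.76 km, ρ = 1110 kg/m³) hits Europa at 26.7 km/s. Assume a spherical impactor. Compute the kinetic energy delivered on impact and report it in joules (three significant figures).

d = 1760 m; v = 26700 m/s.
Mass m = (π/6) ρ d³ = (π/6) × 1110 × (1760)³ = 3.169 × 10^12 kg
E = ½ m v² = 0.5 × 3.169 × 10^12 × (26700)² = 1.130 × 10^21 J

E ≈ 1.13 × 10^21 J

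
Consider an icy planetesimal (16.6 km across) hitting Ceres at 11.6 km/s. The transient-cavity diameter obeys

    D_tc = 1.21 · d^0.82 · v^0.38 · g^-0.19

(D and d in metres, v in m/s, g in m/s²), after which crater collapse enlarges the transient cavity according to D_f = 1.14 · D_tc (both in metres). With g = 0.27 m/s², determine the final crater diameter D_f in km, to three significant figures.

D_f ≈ 179 km

In SI: d = 16600 m, v = 11600 m/s.
d^0.82 = 16600^0.82 = 2887
v^0.38 = 11600^0.38 = 35.03
g^-0.19 = 0.27^-0.19 = 1.282
D_tc = 1.21 × 2887 × 35.03 × 1.282 = 1.569 × 10^5 m
D_f = 1.14 × 1.569 × 10^5 = 1.789 × 10^5 m
     = 178.9 km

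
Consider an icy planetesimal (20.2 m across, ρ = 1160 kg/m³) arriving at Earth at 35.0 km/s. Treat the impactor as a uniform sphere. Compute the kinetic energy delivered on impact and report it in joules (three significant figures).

v = 35000 m/s.
Mass m = (π/6) ρ d³ = (π/6) × 1160 × (20.2)³ = 5.006 × 10^6 kg
E = ½ m v² = 0.5 × 5.006 × 10^6 × (35000)² = 3.066 × 10^15 J

E ≈ 3.07 × 10^15 J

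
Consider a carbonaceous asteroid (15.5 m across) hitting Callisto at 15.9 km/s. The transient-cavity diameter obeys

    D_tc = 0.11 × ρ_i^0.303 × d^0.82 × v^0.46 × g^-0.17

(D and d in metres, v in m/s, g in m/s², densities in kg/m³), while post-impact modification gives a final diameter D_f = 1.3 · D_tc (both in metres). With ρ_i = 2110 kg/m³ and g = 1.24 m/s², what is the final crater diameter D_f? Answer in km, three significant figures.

D_f ≈ 1.14 km

v = 15900 m/s.
ρ_i^0.303 = 2110^0.303 = 10.17
d^0.82 = 15.5^0.82 = 9.464
v^0.46 = 15900^0.46 = 85.63
g^-0.17 = 1.24^-0.17 = 0.9641
D_tc = 0.11 × 10.17 × 9.464 × 85.63 × 0.9641 = 874.1 m
D_f = 1.3 × 874.1 = 1136 m
     = 1.136 km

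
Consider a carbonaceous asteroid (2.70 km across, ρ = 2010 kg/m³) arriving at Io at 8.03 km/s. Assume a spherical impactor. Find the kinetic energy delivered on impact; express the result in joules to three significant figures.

E ≈ 6.68 × 10^20 J

d = 2700 m; v = 8030 m/s.
Mass m = (π/6) ρ d³ = (π/6) × 2010 × (2700)³ = 2.072 × 10^13 kg
E = ½ m v² = 0.5 × 2.072 × 10^13 × (8030)² = 6.680 × 10^20 J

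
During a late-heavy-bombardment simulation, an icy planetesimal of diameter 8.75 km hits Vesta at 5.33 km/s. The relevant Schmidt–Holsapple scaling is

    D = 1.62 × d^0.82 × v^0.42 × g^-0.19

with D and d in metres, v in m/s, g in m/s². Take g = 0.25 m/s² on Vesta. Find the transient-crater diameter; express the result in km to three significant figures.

In SI units: d = 8750 m, v = 5330 m/s.
d^0.82 = 8750^0.82 = 1708
v^0.42 = 5330^0.42 = 36.75
g^-0.19 = 0.25^-0.19 = 1.301
D = 1.62 × 1708 × 36.75 × 1.301 = 1.323 × 10^5 m
   = 132.3 km

D ≈ 132 km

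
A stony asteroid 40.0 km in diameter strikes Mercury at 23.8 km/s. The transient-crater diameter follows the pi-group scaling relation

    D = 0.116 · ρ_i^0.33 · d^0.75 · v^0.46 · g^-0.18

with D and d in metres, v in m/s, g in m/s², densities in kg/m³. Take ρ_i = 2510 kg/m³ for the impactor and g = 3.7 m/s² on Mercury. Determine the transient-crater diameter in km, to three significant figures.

In SI units: d = 40000 m, v = 23800 m/s.
ρ_i^0.33 = 2510^0.33 = 13.24
d^0.75 = 40000^0.75 = 2828
v^0.46 = 23800^0.46 = 103.1
g^-0.18 = 3.7^-0.18 = 0.7902
D = 0.116 × 13.24 × 2828 × 103.1 × 0.7902 = 3.539 × 10^5 m
   = 353.9 km

D ≈ 354 km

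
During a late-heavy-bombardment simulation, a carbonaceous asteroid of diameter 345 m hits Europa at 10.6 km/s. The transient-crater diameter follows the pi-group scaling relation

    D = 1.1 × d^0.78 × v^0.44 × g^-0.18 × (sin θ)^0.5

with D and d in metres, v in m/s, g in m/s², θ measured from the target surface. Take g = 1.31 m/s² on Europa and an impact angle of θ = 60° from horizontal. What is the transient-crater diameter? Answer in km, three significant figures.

D ≈ 5.49 km

In SI units: v = 10600 m/s.
d^0.78 = 345^0.78 = 95.39
v^0.44 = 10600^0.44 = 59.04
g^-0.18 = 1.31^-0.18 = 0.9526
(sin 60°)^0.5 = 0.8660^0.5 = 0.9306
D = 1.1 × 95.39 × 59.04 × 0.9526 × 0.9306 = 5492 m
   = 5.492 km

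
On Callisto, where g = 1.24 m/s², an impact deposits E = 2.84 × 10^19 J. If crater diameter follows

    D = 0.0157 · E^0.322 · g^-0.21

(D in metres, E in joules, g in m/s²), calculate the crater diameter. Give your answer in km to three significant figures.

D ≈ 27.6 km

E^0.322 = (2.84 × 10^19)^0.322 = 1.836 × 10^6
g^-0.21 = 1.24^-0.21 = 0.9558
D = 0.0157 × 1.836 × 10^6 × 0.9558 = 27551 m
   = 27.55 km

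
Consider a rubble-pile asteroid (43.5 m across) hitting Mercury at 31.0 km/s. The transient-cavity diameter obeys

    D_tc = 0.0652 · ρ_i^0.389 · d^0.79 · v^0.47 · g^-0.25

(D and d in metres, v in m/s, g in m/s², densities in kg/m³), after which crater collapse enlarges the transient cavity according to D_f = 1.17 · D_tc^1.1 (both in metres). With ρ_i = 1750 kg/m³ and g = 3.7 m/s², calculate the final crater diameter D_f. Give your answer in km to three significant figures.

v = 31000 m/s.
ρ_i^0.389 = 1750^0.389 = 18.26
d^0.79 = 43.5^0.79 = 19.70
v^0.47 = 31000^0.47 = 129.1
g^-0.25 = 3.7^-0.25 = 0.7210
D_tc = 0.0652 × 18.26 × 19.70 × 129.1 × 0.7210 = 2183 m
D_f = 1.17 × (2183)^1.1 = 5510 m
     = 5.510 km

D_f ≈ 5.51 km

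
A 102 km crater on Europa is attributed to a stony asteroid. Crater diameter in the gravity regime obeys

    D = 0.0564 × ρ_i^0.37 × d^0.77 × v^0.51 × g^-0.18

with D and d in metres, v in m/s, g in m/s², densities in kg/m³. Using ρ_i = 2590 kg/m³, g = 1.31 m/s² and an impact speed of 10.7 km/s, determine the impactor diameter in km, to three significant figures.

Rearranging for d: d = [D / (0.0564 · 2590^0.37 · 10700^0.51 · 1.31^-0.18)]^(1/0.77).
D = 102000 m.
2590^0.37 = 18.32
10700^0.51 = 113.5
1.31^-0.18 = 0.9526
Denominator = 0.0564 × 18.32 × 113.5 × 0.9526 = 111.7
D / 111.7 = 102000 / 111.7 = 913.2
d = 913.2^(1/0.77) = 913.2^1.2987 = 6997 m

d ≈ 7.00 km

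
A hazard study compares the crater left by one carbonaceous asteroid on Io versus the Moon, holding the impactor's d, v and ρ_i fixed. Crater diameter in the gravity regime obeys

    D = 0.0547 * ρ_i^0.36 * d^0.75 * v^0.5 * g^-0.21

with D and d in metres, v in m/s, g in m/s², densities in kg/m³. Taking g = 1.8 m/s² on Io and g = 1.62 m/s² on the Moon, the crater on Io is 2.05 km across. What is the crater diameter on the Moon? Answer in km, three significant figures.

All impactor-dependent factors cancel in the ratio, leaving D_Moon/D_Io = (g_Moon/g_Io)^-0.21.
(1.62/1.8)^-0.21 = 0.9000^-0.21 = 1.022
D_Moon = 1.022 × 2.05 km = 2.10 km

D ≈ 2.10 km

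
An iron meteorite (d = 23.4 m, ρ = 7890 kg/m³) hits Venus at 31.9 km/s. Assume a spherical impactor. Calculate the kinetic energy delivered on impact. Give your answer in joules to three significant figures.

v = 31900 m/s.
Mass m = (π/6) ρ d³ = (π/6) × 7890 × (23.4)³ = 5.293 × 10^7 kg
E = ½ m v² = 0.5 × 5.293 × 10^7 × (31900)² = 2.693 × 10^16 J

E ≈ 2.69 × 10^16 J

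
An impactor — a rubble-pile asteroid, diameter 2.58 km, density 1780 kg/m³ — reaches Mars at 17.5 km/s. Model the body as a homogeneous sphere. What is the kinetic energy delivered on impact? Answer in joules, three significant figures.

E ≈ 2.45 × 10^21 J

d = 2580 m; v = 17500 m/s.
Mass m = (π/6) ρ d³ = (π/6) × 1780 × (2580)³ = 1.601 × 10^13 kg
E = ½ m v² = 0.5 × 1.601 × 10^13 × (17500)² = 2.452 × 10^21 J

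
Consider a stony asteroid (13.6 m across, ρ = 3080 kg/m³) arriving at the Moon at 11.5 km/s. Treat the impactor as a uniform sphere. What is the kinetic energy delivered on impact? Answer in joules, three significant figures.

E ≈ 2.68 × 10^14 J

v = 11500 m/s.
Mass m = (π/6) ρ d³ = (π/6) × 3080 × (13.6)³ = 4.057 × 10^6 kg
E = ½ m v² = 0.5 × 4.057 × 10^6 × (11500)² = 2.683 × 10^14 J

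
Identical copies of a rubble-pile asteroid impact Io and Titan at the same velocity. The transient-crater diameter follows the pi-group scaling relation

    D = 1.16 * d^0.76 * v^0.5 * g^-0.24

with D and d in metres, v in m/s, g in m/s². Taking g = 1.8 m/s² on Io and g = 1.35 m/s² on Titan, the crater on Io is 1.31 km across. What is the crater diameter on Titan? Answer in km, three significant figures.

All impactor-dependent factors cancel in the ratio, leaving D_Titan/D_Io = (g_Titan/g_Io)^-0.24.
(1.35/1.8)^-0.24 = 0.7500^-0.24 = 1.071
D_Titan = 1.071 × 1.31 km = 1.40 km

D ≈ 1.40 km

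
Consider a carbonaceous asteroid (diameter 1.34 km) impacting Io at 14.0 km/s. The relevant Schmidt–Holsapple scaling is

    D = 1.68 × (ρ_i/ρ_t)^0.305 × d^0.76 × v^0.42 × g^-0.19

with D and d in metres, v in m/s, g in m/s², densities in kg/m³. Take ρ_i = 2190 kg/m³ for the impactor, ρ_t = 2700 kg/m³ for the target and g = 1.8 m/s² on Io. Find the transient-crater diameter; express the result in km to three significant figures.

D ≈ 18.5 km

In SI units: d = 1340 m, v = 14000 m/s.
(ρ_i/ρ_t)^0.305 = (2190/2700)^0.305 = 0.9381
d^0.76 = 1340^0.76 = 238.0
v^0.42 = 14000^0.42 = 55.13
g^-0.19 = 1.8^-0.19 = 0.8943
D = 1.68 × 0.9381 × 238.0 × 55.13 × 0.8943 = 18493 m
   = 18.49 km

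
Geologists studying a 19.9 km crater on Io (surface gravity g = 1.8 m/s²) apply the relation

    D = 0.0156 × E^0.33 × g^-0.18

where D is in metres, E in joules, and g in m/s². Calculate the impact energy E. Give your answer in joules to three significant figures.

Rearranging: E = [D / (0.0156 · g^-0.18)]^(1/0.33).
D = 19900 m.
g^-0.18 = 1.8^-0.18 = 0.8996
D / (0.0156 × 0.8996) = 19900 / (0.01403) = 1.418 × 10^6
E = (1.418 × 10^6)^3.0303 = 4.379 × 10^18 J

E ≈ 4.38 × 10^18 J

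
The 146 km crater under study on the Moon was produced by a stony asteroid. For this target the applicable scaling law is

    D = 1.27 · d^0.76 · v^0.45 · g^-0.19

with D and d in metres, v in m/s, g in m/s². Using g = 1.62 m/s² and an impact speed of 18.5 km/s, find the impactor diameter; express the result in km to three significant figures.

Rearranging for d: d = [D / (1.27 · 18500^0.45 · 1.62^-0.19)]^(1/0.76).
D = 146000 m.
18500^0.45 = 83.22
1.62^-0.19 = 0.9124
Denominator = 1.27 × 83.22 × 0.9124 = 96.43
D / 96.43 = 146000 / 96.43 = 1514
d = 1514^(1/0.76) = 1514^1.3158 = 15290 m

d ≈ 15.3 km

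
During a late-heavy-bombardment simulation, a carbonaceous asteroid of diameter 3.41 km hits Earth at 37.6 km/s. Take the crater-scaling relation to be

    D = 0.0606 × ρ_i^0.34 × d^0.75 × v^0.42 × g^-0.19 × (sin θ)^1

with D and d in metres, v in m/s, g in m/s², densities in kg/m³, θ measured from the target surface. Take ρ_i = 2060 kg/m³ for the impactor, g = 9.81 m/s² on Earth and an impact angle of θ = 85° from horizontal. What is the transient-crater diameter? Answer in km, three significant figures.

In SI units: d = 3410 m, v = 37600 m/s.
ρ_i^0.34 = 2060^0.34 = 13.39
d^0.75 = 3410^0.75 = 446.2
v^0.42 = 37600^0.42 = 83.48
g^-0.19 = 9.81^-0.19 = 0.6480
(sin 85°)^1 = 0.9962^1 = 0.9962
D = 0.0606 × 13.39 × 446.2 × 83.48 × 0.6480 × 0.9962 = 19511 m
   = 19.51 km

D ≈ 19.5 km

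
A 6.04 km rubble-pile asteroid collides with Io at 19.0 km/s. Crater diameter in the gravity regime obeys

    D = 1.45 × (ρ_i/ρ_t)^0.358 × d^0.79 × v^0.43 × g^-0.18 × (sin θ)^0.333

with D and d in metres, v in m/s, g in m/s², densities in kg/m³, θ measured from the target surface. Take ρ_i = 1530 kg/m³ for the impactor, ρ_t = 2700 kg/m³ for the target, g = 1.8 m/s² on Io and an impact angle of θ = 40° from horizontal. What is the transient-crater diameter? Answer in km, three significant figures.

D ≈ 61.7 km

In SI units: d = 6040 m, v = 19000 m/s.
(ρ_i/ρ_t)^0.358 = (1530/2700)^0.358 = 0.8160
d^0.79 = 6040^0.79 = 970.6
v^0.43 = 19000^0.43 = 69.16
g^-0.18 = 1.8^-0.18 = 0.8996
(sin 40°)^0.333 = 0.6428^0.333 = 0.8632
D = 1.45 × 0.8160 × 970.6 × 69.16 × 0.8996 × 0.8632 = 61676 m
   = 61.68 km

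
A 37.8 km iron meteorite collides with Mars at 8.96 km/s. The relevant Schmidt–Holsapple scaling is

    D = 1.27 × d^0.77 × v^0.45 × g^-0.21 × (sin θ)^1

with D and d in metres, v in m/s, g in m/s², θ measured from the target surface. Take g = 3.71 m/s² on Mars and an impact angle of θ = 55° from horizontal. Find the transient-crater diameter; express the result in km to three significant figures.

D ≈ 159 km

In SI units: d = 37800 m, v = 8960 m/s.
d^0.77 = 37800^0.77 = 3347
v^0.45 = 8960^0.45 = 60.05
g^-0.21 = 3.71^-0.21 = 0.7593
(sin 55°)^1 = 0.8192^1 = 0.8192
D = 1.27 × 3347 × 60.05 × 0.7593 × 0.8192 = 1.588 × 10^5 m
   = 158.8 km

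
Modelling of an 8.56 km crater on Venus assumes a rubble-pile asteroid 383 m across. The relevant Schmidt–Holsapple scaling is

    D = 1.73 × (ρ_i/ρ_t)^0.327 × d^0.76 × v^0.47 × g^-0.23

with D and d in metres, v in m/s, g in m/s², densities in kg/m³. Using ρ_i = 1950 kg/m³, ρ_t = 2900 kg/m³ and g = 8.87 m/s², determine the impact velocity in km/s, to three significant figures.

Rearranging for v: v = [D / (1.73 · (1950/2900)^0.327 · 383^0.76 · 8.87^-0.23)]^(1/0.47).
D = 8560 m.
(1950/2900)^0.327 = 0.8783
383^0.76 = 91.88
8.87^-0.23 = 0.6053
Denominator = 1.73 × 0.8783 × 91.88 × 0.6053 = 84.50
D / 84.50 = 8560 / 84.50 = 101.3
v = 101.3^(1/0.47) = 101.3^2.1277 = 18507 m/s

v ≈ 18.5 km/s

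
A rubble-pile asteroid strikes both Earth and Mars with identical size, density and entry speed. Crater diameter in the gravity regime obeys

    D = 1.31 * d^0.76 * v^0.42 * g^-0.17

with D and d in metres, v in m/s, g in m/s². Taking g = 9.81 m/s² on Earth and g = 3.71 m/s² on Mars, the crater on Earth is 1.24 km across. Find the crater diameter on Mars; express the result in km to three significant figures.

D ≈ 1.46 km

All impactor-dependent factors cancel in the ratio, leaving D_Mars/D_Earth = (g_Mars/g_Earth)^-0.17.
(3.71/9.81)^-0.17 = 0.3782^-0.17 = 1.180
D_Mars = 1.180 × 1.24 km = 1.46 km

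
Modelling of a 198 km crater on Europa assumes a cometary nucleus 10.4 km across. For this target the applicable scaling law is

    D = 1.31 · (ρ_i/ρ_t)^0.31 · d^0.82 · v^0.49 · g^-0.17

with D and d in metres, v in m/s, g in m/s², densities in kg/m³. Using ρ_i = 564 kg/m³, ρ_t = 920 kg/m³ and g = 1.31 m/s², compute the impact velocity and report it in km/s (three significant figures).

Rearranging for v: v = [D / (1.31 · (564/920)^0.31 · 10400^0.82 · 1.31^-0.17)]^(1/0.49).
D = 198000 m.
(564/920)^0.31 = 0.8593
10400^0.82 = 1968
1.31^-0.17 = 0.9551
Denominator = 1.31 × 0.8593 × 1968 × 0.9551 = 2116
D / 2116 = 198000 / 2116 = 93.57
v = 93.57^(1/0.49) = 93.57^2.0408 = 10536 m/s

v ≈ 10.5 km/s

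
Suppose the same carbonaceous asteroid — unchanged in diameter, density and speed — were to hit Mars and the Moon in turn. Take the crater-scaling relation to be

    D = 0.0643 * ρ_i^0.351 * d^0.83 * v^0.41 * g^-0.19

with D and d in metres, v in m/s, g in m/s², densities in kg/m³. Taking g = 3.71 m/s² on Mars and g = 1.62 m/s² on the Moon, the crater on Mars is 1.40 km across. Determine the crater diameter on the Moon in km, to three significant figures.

All impactor-dependent factors cancel in the ratio, leaving D_Moon/D_Mars = (g_Moon/g_Mars)^-0.19.
(1.62/3.71)^-0.19 = 0.4367^-0.19 = 1.170
D_Moon = 1.170 × 1.40 km = 1.64 km

D ≈ 1.64 km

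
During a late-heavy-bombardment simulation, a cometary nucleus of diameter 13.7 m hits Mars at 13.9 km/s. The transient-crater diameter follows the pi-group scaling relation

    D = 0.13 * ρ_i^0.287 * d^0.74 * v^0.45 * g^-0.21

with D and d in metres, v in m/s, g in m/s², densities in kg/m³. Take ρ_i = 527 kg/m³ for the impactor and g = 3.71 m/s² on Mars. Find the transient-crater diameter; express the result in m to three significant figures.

D ≈ 303 m

In SI units: v = 13900 m/s.
ρ_i^0.287 = 527^0.287 = 6.042
d^0.74 = 13.7^0.74 = 6.937
v^0.45 = 13900^0.45 = 73.17
g^-0.21 = 3.71^-0.21 = 0.7593
D = 0.13 × 6.042 × 6.937 × 73.17 × 0.7593 = 302.7 m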